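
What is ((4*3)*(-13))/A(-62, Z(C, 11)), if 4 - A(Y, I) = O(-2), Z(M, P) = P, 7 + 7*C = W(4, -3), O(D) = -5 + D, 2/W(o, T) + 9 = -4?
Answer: -156/11 ≈ -14.182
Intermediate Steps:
W(o, T) = -2/13 (W(o, T) = 2/(-9 - 4) = 2/(-13) = 2*(-1/13) = -2/13)
C = -93/91 (C = -1 + (⅐)*(-2/13) = -1 - 2/91 = -93/91 ≈ -1.0220)
A(Y, I) = 11 (A(Y, I) = 4 - (-5 - 2) = 4 - 1*(-7) = 4 + 7 = 11)
((4*3)*(-13))/A(-62, Z(C, 11)) = ((4*3)*(-13))/11 = (12*(-13))*(1/11) = -156*1/11 = -156/11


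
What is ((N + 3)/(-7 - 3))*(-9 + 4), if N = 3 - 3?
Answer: 3/2 ≈ 1.5000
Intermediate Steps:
N = 0
((N + 3)/(-7 - 3))*(-9 + 4) = ((0 + 3)/(-7 - 3))*(-9 + 4) = (3/(-10))*(-5) = (3*(-⅒))*(-5) = -3/10*(-5) = 3/2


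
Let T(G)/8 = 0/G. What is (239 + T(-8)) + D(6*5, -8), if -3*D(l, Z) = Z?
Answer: 725/3 ≈ 241.67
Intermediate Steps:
D(l, Z) = -Z/3
T(G) = 0 (T(G) = 8*(0/G) = 8*0 = 0)
(239 + T(-8)) + D(6*5, -8) = (239 + 0) - 1/3*(-8) = 239 + 8/3 = 725/3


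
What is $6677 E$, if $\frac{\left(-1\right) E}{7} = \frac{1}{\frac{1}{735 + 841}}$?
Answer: $-73660664$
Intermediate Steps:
$E = -11032$ ($E = - \frac{7}{\frac{1}{735 + 841}} = - \frac{7}{\frac{1}{1576}} = - 7 \frac{1}{\frac{1}{1576}} = \left(-7\right) 1576 = -11032$)
$6677 E = 6677 \left(-11032\right) = -73660664$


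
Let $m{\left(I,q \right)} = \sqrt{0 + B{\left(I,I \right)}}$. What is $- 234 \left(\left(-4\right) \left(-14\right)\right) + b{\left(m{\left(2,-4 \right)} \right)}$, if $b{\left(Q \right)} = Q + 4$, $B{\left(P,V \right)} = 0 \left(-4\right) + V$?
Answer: $-13100 + \sqrt{2} \approx -13099.0$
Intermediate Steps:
$B{\left(P,V \right)} = V$ ($B{\left(P,V \right)} = 0 + V = V$)
$m{\left(I,q \right)} = \sqrt{I}$ ($m{\left(I,q \right)} = \sqrt{0 + I} = \sqrt{I}$)
$b{\left(Q \right)} = 4 + Q$
$- 234 \left(\left(-4\right) \left(-14\right)\right) + b{\left(m{\left(2,-4 \right)} \right)} = - 234 \left(\left(-4\right) \left(-14\right)\right) + \left(4 + \sqrt{2}\right) = \left(-234\right) 56 + \left(4 + \sqrt{2}\right) = -13104 + \left(4 + \sqrt{2}\right) = -13100 + \sqrt{2}$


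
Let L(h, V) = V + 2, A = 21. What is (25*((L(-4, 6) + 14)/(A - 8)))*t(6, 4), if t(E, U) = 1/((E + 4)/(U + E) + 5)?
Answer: 275/39 ≈ 7.0513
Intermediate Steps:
t(E, U) = 1/(5 + (4 + E)/(E + U)) (t(E, U) = 1/((4 + E)/(E + U) + 5) = 1/(5 + (4 + E)/(E + U)))
L(h, V) = 2 + V
(25*((L(-4, 6) + 14)/(A - 8)))*t(6, 4) = (25*(((2 + 6) + 14)/(21 - 8)))*((6 + 4)/(4 + 5*4 + 6*6)) = (25*((8 + 14)/13))*(10/(4 + 20 + 36)) = (25*(22*(1/13)))*(10/60) = (25*(22/13))*((1/60)*10) = (550/13)*(1/6) = 275/39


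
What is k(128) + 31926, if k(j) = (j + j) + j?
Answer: 32310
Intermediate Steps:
k(j) = 3*j (k(j) = 2*j + j = 3*j)
k(128) + 31926 = 3*128 + 31926 = 384 + 31926 = 32310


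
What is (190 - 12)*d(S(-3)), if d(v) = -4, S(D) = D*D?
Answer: -712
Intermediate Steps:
S(D) = D²
(190 - 12)*d(S(-3)) = (190 - 12)*(-4) = 178*(-4) = -712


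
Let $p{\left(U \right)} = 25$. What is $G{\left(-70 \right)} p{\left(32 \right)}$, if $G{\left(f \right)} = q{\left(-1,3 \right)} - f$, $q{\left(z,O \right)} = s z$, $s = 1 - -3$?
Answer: $1650$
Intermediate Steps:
$s = 4$ ($s = 1 + 3 = 4$)
$q{\left(z,O \right)} = 4 z$
$G{\left(f \right)} = -4 - f$ ($G{\left(f \right)} = 4 \left(-1\right) - f = -4 - f$)
$G{\left(-70 \right)} p{\left(32 \right)} = \left(-4 - -70\right) 25 = \left(-4 + 70\right) 25 = 66 \cdot 25 = 1650$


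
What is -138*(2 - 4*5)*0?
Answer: 0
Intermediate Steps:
-138*(2 - 4*5)*0 = -138*(2 - 20)*0 = -(-2484)*0 = -138*0 = 0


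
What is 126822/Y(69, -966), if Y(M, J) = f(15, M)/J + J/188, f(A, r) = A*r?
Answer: -13908146/681 ≈ -20423.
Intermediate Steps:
Y(M, J) = J/188 + 15*M/J (Y(M, J) = (15*M)/J + J/188 = 15*M/J + J*(1/188) = 15*M/J + J/188 = J/188 + 15*M/J)
126822/Y(69, -966) = 126822/((1/188)*(-966) + 15*69/(-966)) = 126822/(-483/94 + 15*69*(-1/966)) = 126822/(-483/94 - 15/14) = 126822/(-2043/329) = 126822*(-329/2043) = -13908146/681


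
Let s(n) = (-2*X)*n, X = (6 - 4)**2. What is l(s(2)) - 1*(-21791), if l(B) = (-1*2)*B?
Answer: 21823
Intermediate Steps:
X = 4 (X = 2**2 = 4)
s(n) = -8*n (s(n) = (-2*4)*n = -8*n)
l(B) = -2*B
l(s(2)) - 1*(-21791) = -(-16)*2 - 1*(-21791) = -2*(-16) + 21791 = 32 + 21791 = 21823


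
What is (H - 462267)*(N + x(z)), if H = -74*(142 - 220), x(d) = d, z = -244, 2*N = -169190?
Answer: 38728579305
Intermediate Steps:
N = -84595 (N = (1/2)*(-169190) = -84595)
H = 5772 (H = -74*(-78) = 5772)
(H - 462267)*(N + x(z)) = (5772 - 462267)*(-84595 - 244) = -456495*(-84839) = 38728579305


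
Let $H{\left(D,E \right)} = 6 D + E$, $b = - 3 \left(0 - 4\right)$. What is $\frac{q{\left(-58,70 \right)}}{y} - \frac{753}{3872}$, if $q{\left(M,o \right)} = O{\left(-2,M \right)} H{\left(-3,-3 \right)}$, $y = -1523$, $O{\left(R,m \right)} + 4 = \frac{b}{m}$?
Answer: $- \frac{43177815}{171014624} \approx -0.25248$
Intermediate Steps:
$b = 12$ ($b = \left(-3\right) \left(-4\right) = 12$)
$H{\left(D,E \right)} = E + 6 D$
$O{\left(R,m \right)} = -4 + \frac{12}{m}$
$q{\left(M,o \right)} = 84 - \frac{252}{M}$ ($q{\left(M,o \right)} = \left(-4 + \frac{12}{M}\right) \left(-3 + 6 \left(-3\right)\right) = \left(-4 + \frac{12}{M}\right) \left(-3 - 18\right) = \left(-4 + \frac{12}{M}\right) \left(-21\right) = 84 - \frac{252}{M}$)
$\frac{q{\left(-58,70 \right)}}{y} - \frac{753}{3872} = \frac{84 - \frac{252}{-58}}{-1523} - \frac{753}{3872} = \left(84 - - \frac{126}{29}\right) \left(- \frac{1}{1523}\right) - \frac{753}{3872} = \left(84 + \frac{126}{29}\right) \left(- \frac{1}{1523}\right) - \frac{753}{3872} = \frac{2562}{29} \left(- \frac{1}{1523}\right) - \frac{753}{3872} = - \frac{2562}{44167} - \frac{753}{3872} = - \frac{43177815}{171014624}$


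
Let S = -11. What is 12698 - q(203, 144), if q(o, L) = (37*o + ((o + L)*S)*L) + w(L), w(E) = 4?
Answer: 554831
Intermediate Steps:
q(o, L) = 4 + 37*o + L*(-11*L - 11*o) (q(o, L) = (37*o + ((o + L)*(-11))*L) + 4 = (37*o + ((L + o)*(-11))*L) + 4 = (37*o + (-11*L - 11*o)*L) + 4 = (37*o + L*(-11*L - 11*o)) + 4 = 4 + 37*o + L*(-11*L - 11*o))
12698 - q(203, 144) = 12698 - (4 - 11*144² + 37*203 - 11*144*203) = 12698 - (4 - 11*20736 + 7511 - 321552) = 12698 - (4 - 228096 + 7511 - 321552) = 12698 - 1*(-542133) = 12698 + 542133 = 554831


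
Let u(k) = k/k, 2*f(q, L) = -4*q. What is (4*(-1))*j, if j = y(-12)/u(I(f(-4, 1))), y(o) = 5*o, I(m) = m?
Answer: 240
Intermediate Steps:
f(q, L) = -2*q (f(q, L) = (-4*q)/2 = -2*q)
u(k) = 1
j = -60 (j = (5*(-12))/1 = -60*1 = -60)
(4*(-1))*j = (4*(-1))*(-60) = -4*(-60) = 240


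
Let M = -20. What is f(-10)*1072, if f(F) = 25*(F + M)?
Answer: -804000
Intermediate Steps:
f(F) = -500 + 25*F (f(F) = 25*(F - 20) = 25*(-20 + F) = -500 + 25*F)
f(-10)*1072 = (-500 + 25*(-10))*1072 = (-500 - 250)*1072 = -750*1072 = -804000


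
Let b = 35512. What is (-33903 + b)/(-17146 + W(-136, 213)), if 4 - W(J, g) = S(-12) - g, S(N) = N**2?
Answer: -1609/17073 ≈ -0.094242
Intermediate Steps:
W(J, g) = -140 + g (W(J, g) = 4 - ((-12)**2 - g) = 4 - (144 - g) = 4 + (-144 + g) = -140 + g)
(-33903 + b)/(-17146 + W(-136, 213)) = (-33903 + 35512)/(-17146 + (-140 + 213)) = 1609/(-17146 + 73) = 1609/(-17073) = 1609*(-1/17073) = -1609/17073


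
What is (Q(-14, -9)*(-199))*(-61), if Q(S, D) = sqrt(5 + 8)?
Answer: 12139*sqrt(13) ≈ 43768.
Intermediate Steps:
Q(S, D) = sqrt(13)
(Q(-14, -9)*(-199))*(-61) = (sqrt(13)*(-199))*(-61) = -199*sqrt(13)*(-61) = 12139*sqrt(13)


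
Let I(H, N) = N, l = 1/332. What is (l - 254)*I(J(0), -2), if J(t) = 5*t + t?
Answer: 84327/166 ≈ 507.99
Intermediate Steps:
J(t) = 6*t
l = 1/332 ≈ 0.0030120
(l - 254)*I(J(0), -2) = (1/332 - 254)*(-2) = -84327/332*(-2) = 84327/166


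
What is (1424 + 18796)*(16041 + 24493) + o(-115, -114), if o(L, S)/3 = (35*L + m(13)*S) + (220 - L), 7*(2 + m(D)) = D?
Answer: 5737105212/7 ≈ 8.1959e+8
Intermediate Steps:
m(D) = -2 + D/7
o(L, S) = 660 + 102*L - 3*S/7 (o(L, S) = 3*((35*L + (-2 + (⅐)*13)*S) + (220 - L)) = 3*((35*L + (-2 + 13/7)*S) + (220 - L)) = 3*((35*L - S/7) + (220 - L)) = 3*(220 + 34*L - S/7) = 660 + 102*L - 3*S/7)
(1424 + 18796)*(16041 + 24493) + o(-115, -114) = (1424 + 18796)*(16041 + 24493) + (660 + 102*(-115) - 3/7*(-114)) = 20220*40534 + (660 - 11730 + 342/7) = 819597480 - 77148/7 = 5737105212/7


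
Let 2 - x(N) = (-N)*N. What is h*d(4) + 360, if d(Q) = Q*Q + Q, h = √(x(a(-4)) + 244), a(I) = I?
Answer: 360 + 20*√262 ≈ 683.73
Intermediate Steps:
x(N) = 2 + N² (x(N) = 2 - (-N)*N = 2 - (-1)*N² = 2 + N²)
h = √262 (h = √((2 + (-4)²) + 244) = √((2 + 16) + 244) = √(18 + 244) = √262 ≈ 16.186)
d(Q) = Q + Q² (d(Q) = Q² + Q = Q + Q²)
h*d(4) + 360 = √262*(4*(1 + 4)) + 360 = √262*(4*5) + 360 = √262*20 + 360 = 20*√262 + 360 = 360 + 20*√262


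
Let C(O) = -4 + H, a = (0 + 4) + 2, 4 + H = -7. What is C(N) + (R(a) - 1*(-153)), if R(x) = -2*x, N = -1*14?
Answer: 126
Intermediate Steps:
H = -11 (H = -4 - 7 = -11)
N = -14
a = 6 (a = 4 + 2 = 6)
C(O) = -15 (C(O) = -4 - 11 = -15)
C(N) + (R(a) - 1*(-153)) = -15 + (-2*6 - 1*(-153)) = -15 + (-12 + 153) = -15 + 141 = 126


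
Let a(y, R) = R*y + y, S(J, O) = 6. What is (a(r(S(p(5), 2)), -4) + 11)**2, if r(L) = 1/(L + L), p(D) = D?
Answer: 1849/16 ≈ 115.56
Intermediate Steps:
r(L) = 1/(2*L)
a(y, R) = y + R*y
(a(r(S(p(5), 2)), -4) + 11)**2 = (((1/2)/6)*(1 - 4) + 11)**2 = (((1/2)*(1/6))*(-3) + 11)**2 = ((1/12)*(-3) + 11)**2 = (-1/4 + 11)**2 = (43/4)**2 = 1849/16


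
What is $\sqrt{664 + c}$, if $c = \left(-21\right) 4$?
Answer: $2 \sqrt{145} \approx 24.083$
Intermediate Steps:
$c = -84$
$\sqrt{664 + c} = \sqrt{664 - 84} = \sqrt{580} = 2 \sqrt{145}$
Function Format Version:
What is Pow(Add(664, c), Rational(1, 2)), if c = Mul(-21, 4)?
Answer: Mul(2, Pow(145, Rational(1, 2))) ≈ 24.083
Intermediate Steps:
c = -84
Pow(Add(664, c), Rational(1, 2)) = Pow(Add(664, -84), Rational(1, 2)) = Pow(580, Rational(1, 2)) = Mul(2, Pow(145, Rational(1, 2)))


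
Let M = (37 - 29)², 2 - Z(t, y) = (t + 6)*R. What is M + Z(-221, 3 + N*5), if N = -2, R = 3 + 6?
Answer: 2001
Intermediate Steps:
R = 9
Z(t, y) = -52 - 9*t (Z(t, y) = 2 - (t + 6)*9 = 2 - (6 + t)*9 = 2 - (54 + 9*t) = 2 + (-54 - 9*t) = -52 - 9*t)
M = 64 (M = 8² = 64)
M + Z(-221, 3 + N*5) = 64 + (-52 - 9*(-221)) = 64 + (-52 + 1989) = 64 + 1937 = 2001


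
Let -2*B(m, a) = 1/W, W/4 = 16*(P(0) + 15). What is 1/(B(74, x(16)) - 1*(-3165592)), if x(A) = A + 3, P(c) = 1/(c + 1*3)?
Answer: 5888/18639005693 ≈ 3.1590e-7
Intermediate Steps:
P(c) = 1/(3 + c) (P(c) = 1/(c + 3) = 1/(3 + c))
x(A) = 3 + A
W = 2944/3 (W = 4*(16*(1/(3 + 0) + 15)) = 4*(16*(1/3 + 15)) = 4*(16*(46/3)) = 4*(736/3) = 2944/3 ≈ 981.33)
B(m, a) = -3/5888 (B(m, a) = -1/(2*2944/3) = -1/2*3/2944 = -3/5888)
1/(B(74, x(16)) - 1*(-3165592)) = 1/(-3/5888 - 1*(-3165592)) = 1/(-3/5888 + 3165592) = 1/(18639005693/5888) = 5888/18639005693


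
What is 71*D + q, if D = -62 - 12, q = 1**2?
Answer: -5253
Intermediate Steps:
q = 1
D = -74
71*D + q = 71*(-74) + 1 = -5254 + 1 = -5253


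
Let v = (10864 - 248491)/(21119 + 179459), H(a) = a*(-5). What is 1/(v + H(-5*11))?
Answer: 200578/54921323 ≈ 0.0036521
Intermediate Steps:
H(a) = -5*a
v = -237627/200578 ≈ -1.1847
1/(v + H(-5*11)) = 1/(-237627/200578 - (-25)*11) = 1/(-237627/200578 - 5*(-55)) = 1/(-237627/200578 + 275) = 1/(54921323/200578) = 200578/54921323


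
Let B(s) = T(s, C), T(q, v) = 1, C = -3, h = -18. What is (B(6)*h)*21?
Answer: -378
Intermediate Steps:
B(s) = 1
(B(6)*h)*21 = (1*(-18))*21 = -18*21 = -378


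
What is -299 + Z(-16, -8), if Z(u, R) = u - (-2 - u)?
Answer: -329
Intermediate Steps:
Z(u, R) = 2 + 2*u (Z(u, R) = u + (2 + u) = 2 + 2*u)
-299 + Z(-16, -8) = -299 + (2 + 2*(-16)) = -299 + (2 - 32) = -299 - 30 = -329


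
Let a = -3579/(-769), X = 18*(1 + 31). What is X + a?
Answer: 446523/769 ≈ 580.65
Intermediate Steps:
X = 576 (X = 18*32 = 576)
a = 3579/769 (a = -3579*(-1/769) = 3579/769 ≈ 4.6541)
X + a = 576 + 3579/769 = 446523/769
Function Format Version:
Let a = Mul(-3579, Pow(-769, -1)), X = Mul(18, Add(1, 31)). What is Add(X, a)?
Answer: Rational(446523, 769) ≈ 580.65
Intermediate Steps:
X = 576 (X = Mul(18, 32) = 576)
a = Rational(3579, 769) (a = Mul(-3579, Rational(-1, 769)) = Rational(3579, 769) ≈ 4.6541)
Add(X, a) = Add(576, Rational(3579, 769)) = Rational(446523, 769)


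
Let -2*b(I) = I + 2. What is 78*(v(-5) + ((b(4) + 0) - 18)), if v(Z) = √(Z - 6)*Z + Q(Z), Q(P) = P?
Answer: -2028 - 390*I*√11 ≈ -2028.0 - 1293.5*I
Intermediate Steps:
b(I) = -1 - I/2 (b(I) = -(I + 2)/2 = -(2 + I)/2 = -1 - I/2)
v(Z) = Z + Z*√(-6 + Z) (v(Z) = √(Z - 6)*Z + Z = √(-6 + Z)*Z + Z = Z*√(-6 + Z) + Z = Z + Z*√(-6 + Z))
78*(v(-5) + ((b(4) + 0) - 18)) = 78*(-5*(1 + √(-6 - 5)) + (((-1 - ½*4) + 0) - 18)) = 78*(-5*(1 + √(-11)) + (((-1 - 2) + 0) - 18)) = 78*(-5*(1 + I*√11) + ((-3 + 0) - 18)) = 78*((-5 - 5*I*√11) + (-3 - 18)) = 78*((-5 - 5*I*√11) - 21) = 78*(-26 - 5*I*√11) = -2028 - 390*I*√11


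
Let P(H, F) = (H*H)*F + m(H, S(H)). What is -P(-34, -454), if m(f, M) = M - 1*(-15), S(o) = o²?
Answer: 523653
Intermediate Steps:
m(f, M) = 15 + M (m(f, M) = M + 15 = 15 + M)
P(H, F) = 15 + H² + F*H² (P(H, F) = (H*H)*F + (15 + H²) = H²*F + (15 + H²) = F*H² + (15 + H²) = 15 + H² + F*H²)
-P(-34, -454) = -(15 + (-34)² - 454*(-34)²) = -(15 + 1156 - 454*1156) = -(15 + 1156 - 524824) = -1*(-523653) = 523653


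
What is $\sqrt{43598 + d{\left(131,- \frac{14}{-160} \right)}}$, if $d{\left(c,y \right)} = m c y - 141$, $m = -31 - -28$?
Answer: $\frac{\sqrt{17369045}}{20} \approx 208.38$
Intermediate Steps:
$m = -3$ ($m = -31 + 28 = -3$)
$d{\left(c,y \right)} = -141 - 3 c y$ ($d{\left(c,y \right)} = - 3 c y - 141 = -141 - 3 c y$)
$\sqrt{43598 + d{\left(131,- \frac{14}{-160} \right)}} = \sqrt{43598 - \left(141 + 393 \left(- \frac{14}{-160}\right)\right)} = \sqrt{43598 - \left(141 + 393 \left(\left(-14\right) \left(- \frac{1}{160}\right)\right)\right)} = \sqrt{43598 - \left(141 + 393 \cdot \frac{7}{80}\right)} = \sqrt{43598 - \frac{14031}{80}} = \sqrt{\frac{3473809}{80}} = \frac{\sqrt{17369045}}{20}$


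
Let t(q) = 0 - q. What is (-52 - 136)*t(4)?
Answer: 752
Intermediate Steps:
t(q) = -q
(-52 - 136)*t(4) = (-52 - 136)*(-1*4) = -188*(-4) = 752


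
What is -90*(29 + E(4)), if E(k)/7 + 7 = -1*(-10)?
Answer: -4500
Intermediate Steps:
E(k) = 21 (E(k) = -49 + 7*(-1*(-10)) = -49 + 7*10 = -49 + 70 = 21)
-90*(29 + E(4)) = -90*(29 + 21) = -90*50 = -4500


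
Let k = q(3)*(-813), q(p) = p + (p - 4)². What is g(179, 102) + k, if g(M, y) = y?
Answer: -3150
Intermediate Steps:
q(p) = p + (-4 + p)²
k = -3252 (k = (3 + (-4 + 3)²)*(-813) = (3 + (-1)²)*(-813) = (3 + 1)*(-813) = 4*(-813) = -3252)
g(179, 102) + k = 102 - 3252 = -3150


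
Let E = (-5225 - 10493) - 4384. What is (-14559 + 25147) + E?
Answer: -9514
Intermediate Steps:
E = -20102 (E = -15718 - 4384 = -20102)
(-14559 + 25147) + E = (-14559 + 25147) - 20102 = 10588 - 20102 = -9514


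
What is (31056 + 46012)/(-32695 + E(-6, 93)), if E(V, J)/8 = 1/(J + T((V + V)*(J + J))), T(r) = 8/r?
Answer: -999803164/424151119 ≈ -2.3572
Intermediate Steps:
E(V, J) = 8/(J + 2/(J*V)) (E(V, J) = 8/(J + 8/(((V + V)*(J + J)))) = 8/(J + 8/(((2*V)*(2*J)))) = 8/(J + 8/((4*J*V))) = 8/(J + 8*(1/(4*J*V))) = 8/(J + 2/(J*V)))
(31056 + 46012)/(-32695 + E(-6, 93)) = (31056 + 46012)/(-32695 + 8*93*(-6)/(2 - 6*93²)) = 77068/(-32695 + 8*93*(-6)/(2 - 6*8649)) = 77068/(-32695 + 8*93*(-6)/(2 - 51894)) = 77068/(-32695 + 8*93*(-6)/(-51892)) = 77068/(-32695 + 8*93*(-6)*(-1/51892)) = 77068/(-32695 + 1116/12973) = 77068/(-424151119/12973) = 77068*(-12973/424151119) = -999803164/424151119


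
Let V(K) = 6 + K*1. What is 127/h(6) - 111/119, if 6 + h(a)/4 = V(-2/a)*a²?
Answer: -72799/94248 ≈ -0.77242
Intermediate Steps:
V(K) = 6 + K
h(a) = -24 + 4*a²*(6 - 2/a) (h(a) = -24 + 4*((6 - 2/a)*a²) = -24 + 4*(a²*(6 - 2/a)) = -24 + 4*a²*(6 - 2/a))
127/h(6) - 111/119 = 127/(-24 + 8*6*(-1 + 3*6)) - 111/119 = 127/(-24 + 8*6*(-1 + 18)) - 111*1/119 = 127/(-24 + 8*6*17) - 111/119 = 127/(-24 + 816) - 111/119 = 127/792 - 111/119 = -72799/94248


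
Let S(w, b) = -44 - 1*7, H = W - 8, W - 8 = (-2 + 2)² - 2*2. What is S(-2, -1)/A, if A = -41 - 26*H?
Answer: -17/21 ≈ -0.80952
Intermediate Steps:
W = 4 (W = 8 + ((-2 + 2)² - 2*2) = 8 + (0² - 4) = 8 + (0 - 4) = 8 - 4 = 4)
H = -4 (H = 4 - 8 = -4)
S(w, b) = -51 (S(w, b) = -44 - 7 = -51)
A = 63 (A = -41 - 26*(-4) = -41 + 104 = 63)
S(-2, -1)/A = -51/63 = -51*1/63 = -17/21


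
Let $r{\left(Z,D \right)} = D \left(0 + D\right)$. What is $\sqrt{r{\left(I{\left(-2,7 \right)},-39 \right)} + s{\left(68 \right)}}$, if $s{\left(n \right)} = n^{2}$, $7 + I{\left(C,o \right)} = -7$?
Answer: $\sqrt{6145} \approx 78.39$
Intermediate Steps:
$I{\left(C,o \right)} = -14$ ($I{\left(C,o \right)} = -7 - 7 = -14$)
$r{\left(Z,D \right)} = D^{2}$ ($r{\left(Z,D \right)} = D D = D^{2}$)
$\sqrt{r{\left(I{\left(-2,7 \right)},-39 \right)} + s{\left(68 \right)}} = \sqrt{\left(-39\right)^{2} + 68^{2}} = \sqrt{1521 + 4624} = \sqrt{6145}$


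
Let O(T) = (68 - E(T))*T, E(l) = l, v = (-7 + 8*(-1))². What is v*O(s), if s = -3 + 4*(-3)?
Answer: -280125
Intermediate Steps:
v = 225 (v = (-7 - 8)² = (-15)² = 225)
s = -15 (s = -3 - 12 = -15)
O(T) = T*(68 - T) (O(T) = (68 - T)*T = T*(68 - T))
v*O(s) = 225*(-15*(68 - 1*(-15))) = 225*(-15*(68 + 15)) = 225*(-15*83) = 225*(-1245) = -280125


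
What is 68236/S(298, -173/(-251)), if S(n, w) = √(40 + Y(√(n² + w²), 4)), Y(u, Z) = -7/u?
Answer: 68236*√5594770733/√(223790829320 - 1757*√5594770733) ≈ 10792.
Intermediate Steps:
S(n, w) = √(40 - 7/√(n² + w²))
68236/S(298, -173/(-251)) = 68236/(√(40 - 7/√(298² + (-173/(-251))²))) = 68236/(√(40 - 7/√(88804 + (-173*(-1/251))²))) = 68236/(√(40 - 7/√(88804 + (173/251)²))) = 68236/(√(40 - 7/√(88804 + 29929/63001))) = 68236/(√(40 - 1757*√5594770733/5594770733)) = 68236/√(40 - 1757*√5594770733/5594770733)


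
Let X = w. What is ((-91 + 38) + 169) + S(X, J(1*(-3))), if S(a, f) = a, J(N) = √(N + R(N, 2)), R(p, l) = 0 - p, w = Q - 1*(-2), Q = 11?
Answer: 129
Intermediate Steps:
w = 13 (w = 11 - 1*(-2) = 11 + 2 = 13)
R(p, l) = -p
J(N) = 0 (J(N) = √(N - N) = √0 = 0)
X = 13
((-91 + 38) + 169) + S(X, J(1*(-3))) = ((-91 + 38) + 169) + 13 = (-53 + 169) + 13 = 116 + 13 = 129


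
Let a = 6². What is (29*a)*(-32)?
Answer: -33408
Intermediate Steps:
a = 36
(29*a)*(-32) = (29*36)*(-32) = 1044*(-32) = -33408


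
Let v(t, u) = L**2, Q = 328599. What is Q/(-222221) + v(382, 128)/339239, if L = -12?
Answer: -111441596337/75386029819 ≈ -1.4783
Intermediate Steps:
v(t, u) = 144 (v(t, u) = (-12)**2 = 144)
Q/(-222221) + v(382, 128)/339239 = 328599/(-222221) + 144/339239 = 328599*(-1/222221) + 144*(1/339239) = -328599/222221 + 144/339239 = -111441596337/75386029819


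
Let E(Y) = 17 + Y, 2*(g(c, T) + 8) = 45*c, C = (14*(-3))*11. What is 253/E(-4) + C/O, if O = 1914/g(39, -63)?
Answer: -143575/754 ≈ -190.42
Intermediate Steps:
C = -462 (C = -42*11 = -462)
g(c, T) = -8 + 45*c/2 (g(c, T) = -8 + (45*c)/2 = -8 + 45*c/2)
O = 3828/1739 (O = 1914/(-8 + (45/2)*39) = 1914/(-8 + 1755/2) = 1914/(1739/2) = 1914*(2/1739) = 3828/1739 ≈ 2.2013)
253/E(-4) + C/O = 253/(17 - 4) - 462/3828/1739 = 253/13 - 462*1739/3828 = 253*(1/13) - 12173/58 = 253/13 - 12173/58 = -143575/754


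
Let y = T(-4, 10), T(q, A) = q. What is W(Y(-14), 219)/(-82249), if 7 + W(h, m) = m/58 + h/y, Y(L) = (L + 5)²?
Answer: 2723/9540884 ≈ 0.00028540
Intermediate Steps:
y = -4
Y(L) = (5 + L)²
W(h, m) = -7 - h/4 + m/58 (W(h, m) = -7 + (m/58 + h/(-4)) = -7 + (m*(1/58) + h*(-¼)) = -7 + (m/58 - h/4) = -7 + (-h/4 + m/58) = -7 - h/4 + m/58)
W(Y(-14), 219)/(-82249) = (-7 - (5 - 14)²/4 + (1/58)*219)/(-82249) = (-7 - ¼*(-9)² + 219/58)*(-1/82249) = (-7 - ¼*81 + 219/58)*(-1/82249) = (-7 - 81/4 + 219/58)*(-1/82249) = -2723/116*(-1/82249) = 2723/9540884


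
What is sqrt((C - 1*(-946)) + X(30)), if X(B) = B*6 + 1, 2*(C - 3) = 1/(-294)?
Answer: sqrt(1993317)/42 ≈ 33.615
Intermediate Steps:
C = 1763/588 (C = 3 + (1/2)/(-294) = 3 + (1/2)*(-1/294) = 3 - 1/588 = 1763/588 ≈ 2.9983)
X(B) = 1 + 6*B (X(B) = 6*B + 1 = 1 + 6*B)
sqrt((C - 1*(-946)) + X(30)) = sqrt((1763/588 - 1*(-946)) + (1 + 6*30)) = sqrt((1763/588 + 946) + (1 + 180)) = sqrt(558011/588 + 181) = sqrt(664439/588) = sqrt(1993317)/42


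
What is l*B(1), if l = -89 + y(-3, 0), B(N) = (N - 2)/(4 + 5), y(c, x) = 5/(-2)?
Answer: 61/6 ≈ 10.167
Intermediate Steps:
y(c, x) = -5/2 (y(c, x) = 5*(-½) = -5/2)
B(N) = -2/9 + N/9 (B(N) = (-2 + N)/9 = (-2 + N)*(⅑) = -2/9 + N/9)
l = -183/2 (l = -89 - 5/2 = -183/2 ≈ -91.500)
l*B(1) = -183*(-2/9 + (⅑)*1)/2 = -183*(-2/9 + ⅑)/2 = -183/2*(-⅑) = 61/6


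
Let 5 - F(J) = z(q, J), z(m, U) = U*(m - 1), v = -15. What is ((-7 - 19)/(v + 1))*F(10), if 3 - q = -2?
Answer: -65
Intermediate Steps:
q = 5 (q = 3 - 1*(-2) = 3 + 2 = 5)
z(m, U) = U*(-1 + m)
F(J) = 5 - 4*J (F(J) = 5 - J*(-1 + 5) = 5 - J*4 = 5 - 4*J)
((-7 - 19)/(v + 1))*F(10) = ((-7 - 19)/(-15 + 1))*(5 - 4*10) = (-26/(-14))*(5 - 40) = -26*(-1/14)*(-35) = (13/7)*(-35) = -65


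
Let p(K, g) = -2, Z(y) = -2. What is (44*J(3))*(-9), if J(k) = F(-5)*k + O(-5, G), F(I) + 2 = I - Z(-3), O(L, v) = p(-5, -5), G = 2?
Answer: 6732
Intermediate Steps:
O(L, v) = -2
F(I) = I (F(I) = -2 + (I - 1*(-2)) = -2 + (I + 2) = -2 + (2 + I) = I)
J(k) = -2 - 5*k (J(k) = -5*k - 2 = -2 - 5*k)
(44*J(3))*(-9) = (44*(-2 - 5*3))*(-9) = (44*(-2 - 15))*(-9) = (44*(-17))*(-9) = -748*(-9) = 6732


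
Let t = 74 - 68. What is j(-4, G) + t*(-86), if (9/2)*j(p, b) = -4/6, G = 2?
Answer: -13936/27 ≈ -516.15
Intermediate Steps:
j(p, b) = -4/27 (j(p, b) = 2*(-4/6)/9 = 2*(-4*⅙)/9 = (2/9)*(-⅔) = -4/27)
t = 6
j(-4, G) + t*(-86) = -4/27 + 6*(-86) = -4/27 - 516 = -13936/27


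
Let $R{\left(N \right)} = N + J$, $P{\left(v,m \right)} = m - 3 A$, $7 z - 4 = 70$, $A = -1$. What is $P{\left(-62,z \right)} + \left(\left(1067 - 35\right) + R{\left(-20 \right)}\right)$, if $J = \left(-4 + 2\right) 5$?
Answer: $\frac{7109}{7} \approx 1015.6$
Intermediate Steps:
$z = \frac{74}{7}$ ($z = \frac{4}{7} + \frac{1}{7} \cdot 70 = \frac{4}{7} + 10 = \frac{74}{7} \approx 10.571$)
$J = -10$ ($J = \left(-2\right) 5 = -10$)
$P{\left(v,m \right)} = 3 + m$ ($P{\left(v,m \right)} = m - -3 = m + 3 = 3 + m$)
$R{\left(N \right)} = -10 + N$ ($R{\left(N \right)} = N - 10 = -10 + N$)
$P{\left(-62,z \right)} + \left(\left(1067 - 35\right) + R{\left(-20 \right)}\right) = \left(3 + \frac{74}{7}\right) + \left(\left(1067 - 35\right) - 30\right) = \frac{95}{7} + \left(1032 - 30\right) = \frac{95}{7} + 1002 = \frac{7109}{7}$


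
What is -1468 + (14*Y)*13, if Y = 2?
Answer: -1104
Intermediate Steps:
-1468 + (14*Y)*13 = -1468 + (14*2)*13 = -1468 + 28*13 = -1468 + 364 = -1104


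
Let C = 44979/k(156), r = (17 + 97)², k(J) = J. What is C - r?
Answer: -660799/52 ≈ -12708.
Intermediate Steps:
r = 12996 (r = 114² = 12996)
C = 14993/52 (C = 44979/156 = 44979*(1/156) = 14993/52 ≈ 288.33)
C - r = 14993/52 - 1*12996 = 14993/52 - 12996 = -660799/52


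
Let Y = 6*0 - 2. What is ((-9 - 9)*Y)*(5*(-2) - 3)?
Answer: -468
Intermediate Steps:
Y = -2 (Y = 0 - 2 = -2)
((-9 - 9)*Y)*(5*(-2) - 3) = ((-9 - 9)*(-2))*(5*(-2) - 3) = (-18*(-2))*(-10 - 3) = 36*(-13) = -468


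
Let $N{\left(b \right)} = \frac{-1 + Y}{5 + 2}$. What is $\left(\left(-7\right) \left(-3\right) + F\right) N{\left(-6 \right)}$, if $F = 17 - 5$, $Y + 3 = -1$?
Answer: $- \frac{165}{7} \approx -23.571$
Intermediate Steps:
$Y = -4$ ($Y = -3 - 1 = -4$)
$F = 12$ ($F = 17 - 5 = 12$)
$N{\left(b \right)} = - \frac{5}{7}$ ($N{\left(b \right)} = \frac{-1 - 4}{5 + 2} = - \frac{5}{7}$)
$\left(\left(-7\right) \left(-3\right) + F\right) N{\left(-6 \right)} = \left(\left(-7\right) \left(-3\right) + 12\right) \left(- \frac{5}{7}\right) = \left(21 + 12\right) \left(- \frac{5}{7}\right) = 33 \left(- \frac{5}{7}\right) = - \frac{165}{7}$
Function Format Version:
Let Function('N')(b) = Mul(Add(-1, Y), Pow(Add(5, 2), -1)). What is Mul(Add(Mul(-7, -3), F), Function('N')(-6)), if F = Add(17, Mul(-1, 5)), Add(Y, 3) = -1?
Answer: Rational(-165, 7) ≈ -23.571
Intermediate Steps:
Y = -4 (Y = Add(-3, -1) = -4)
F = 12 (F = Add(17, -5) = 12)
Function('N')(b) = Rational(-5, 7) (Function('N')(b) = Mul(Add(-1, -4), Pow(Add(5, 2), -1)) = Mul(-5, Pow(7, -1)) = Mul(-5, Rational(1, 7)) = Rational(-5, 7))
Mul(Add(Mul(-7, -3), F), Function('N')(-6)) = Mul(Add(Mul(-7, -3), 12), Rational(-5, 7)) = Mul(Add(21, 12), Rational(-5, 7)) = Mul(33, Rational(-5, 7)) = Rational(-165, 7)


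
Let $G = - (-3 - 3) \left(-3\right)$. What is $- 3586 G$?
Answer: $64548$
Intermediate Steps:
$G = -18$ ($G = - (-3 - 3) \left(-3\right) = \left(-1\right) \left(-6\right) \left(-3\right) = 6 \left(-3\right) = -18$)
$- 3586 G = \left(-3586\right) \left(-18\right) = 64548$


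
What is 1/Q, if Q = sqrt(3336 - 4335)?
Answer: -I*sqrt(111)/333 ≈ -0.031639*I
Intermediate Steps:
Q = 3*I*sqrt(111) (Q = sqrt(-999) = 3*I*sqrt(111) ≈ 31.607*I)
1/Q = 1/(3*I*sqrt(111)) = -I*sqrt(111)/333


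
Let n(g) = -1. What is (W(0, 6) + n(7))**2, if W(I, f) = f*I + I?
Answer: 1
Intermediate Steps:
W(I, f) = I + I*f (W(I, f) = I*f + I = I + I*f)
(W(0, 6) + n(7))**2 = (0*(1 + 6) - 1)**2 = (0*7 - 1)**2 = (0 - 1)**2 = (-1)**2 = 1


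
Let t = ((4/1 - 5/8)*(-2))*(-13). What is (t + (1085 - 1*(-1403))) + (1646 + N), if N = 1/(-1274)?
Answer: 10757017/2548 ≈ 4221.8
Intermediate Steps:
N = -1/1274 ≈ -0.00078493
t = 351/4 (t = ((4*1 - 5*⅛)*(-2))*(-13) = ((4 - 5/8)*(-2))*(-13) = ((27/8)*(-2))*(-13) = -27/4*(-13) = 351/4 ≈ 87.750)
(t + (1085 - 1*(-1403))) + (1646 + N) = (351/4 + (1085 - 1*(-1403))) + (1646 - 1/1274) = (351/4 + (1085 + 1403)) + 2097003/1274 = (351/4 + 2488) + 2097003/1274 = 10303/4 + 2097003/1274 = 10757017/2548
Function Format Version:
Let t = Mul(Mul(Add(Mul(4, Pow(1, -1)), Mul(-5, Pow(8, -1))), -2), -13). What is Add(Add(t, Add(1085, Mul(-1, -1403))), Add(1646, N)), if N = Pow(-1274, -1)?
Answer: Rational(10757017, 2548) ≈ 4221.8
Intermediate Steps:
N = Rational(-1, 1274) ≈ -0.00078493
t = Rational(351, 4) (t = Mul(Mul(Add(Mul(4, 1), Mul(-5, Rational(1, 8))), -2), -13) = Mul(Mul(Add(4, Rational(-5, 8)), -2), -13) = Mul(Mul(Rational(27, 8), -2), -13) = Mul(Rational(-27, 4), -13) = Rational(351, 4) ≈ 87.750)
Add(Add(t, Add(1085, Mul(-1, -1403))), Add(1646, N)) = Add(Add(Rational(351, 4), Add(1085, Mul(-1, -1403))), Add(1646, Rational(-1, 1274))) = Add(Add(Rational(351, 4), Add(1085, 1403)), Rational(2097003, 1274)) = Add(Add(Rational(351, 4), 2488), Rational(2097003, 1274)) = Add(Rational(10303, 4), Rational(2097003, 1274)) = Rational(10757017, 2548)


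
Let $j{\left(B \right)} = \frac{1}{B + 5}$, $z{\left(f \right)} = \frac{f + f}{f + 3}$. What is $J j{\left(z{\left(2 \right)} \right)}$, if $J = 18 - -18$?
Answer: $\frac{180}{29} \approx 6.2069$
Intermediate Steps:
$z{\left(f \right)} = \frac{2 f}{3 + f}$
$j{\left(B \right)} = \frac{1}{5 + B}$
$J = 36$ ($J = 18 + 18 = 36$)
$J j{\left(z{\left(2 \right)} \right)} = \frac{36}{5 + 2 \cdot 2 \frac{1}{3 + 2}} = \frac{36}{5 + 2 \cdot 2 \cdot \frac{1}{5}} = \frac{36}{5 + \frac{4}{5}} = \frac{36}{\frac{29}{5}} = 36 \cdot \frac{5}{29} = \frac{180}{29}$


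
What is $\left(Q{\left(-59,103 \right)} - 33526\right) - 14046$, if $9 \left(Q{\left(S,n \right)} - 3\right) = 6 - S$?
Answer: $- \frac{428056}{9} \approx -47562.0$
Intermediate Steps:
$Q{\left(S,n \right)} = \frac{11}{3} - \frac{S}{9}$ ($Q{\left(S,n \right)} = 3 + \frac{6 - S}{9} = 3 - \left(- \frac{2}{3} + \frac{S}{9}\right) = \frac{11}{3} - \frac{S}{9}$)
$\left(Q{\left(-59,103 \right)} - 33526\right) - 14046 = \left(\left(\frac{11}{3} - - \frac{59}{9}\right) - 33526\right) - 14046 = \left(\left(\frac{11}{3} + \frac{59}{9}\right) - 33526\right) - 14046 = \left(\frac{92}{9} - 33526\right) - 14046 = - \frac{301642}{9} - 14046 = - \frac{428056}{9}$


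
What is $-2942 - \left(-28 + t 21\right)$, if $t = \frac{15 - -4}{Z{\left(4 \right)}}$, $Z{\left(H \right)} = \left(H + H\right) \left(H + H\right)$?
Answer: $- \frac{186895}{64} \approx -2920.2$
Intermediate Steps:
$Z{\left(H \right)} = 4 H^{2}$ ($Z{\left(H \right)} = 2 H 2 H = 4 H^{2}$)
$t = \frac{19}{64}$ ($t = \frac{15 - -4}{4 \cdot 4^{2}} = \frac{15 + 4}{4 \cdot 16} = \frac{19}{64} \approx 0.29688$)
$-2942 - \left(-28 + t 21\right) = -2942 - \left(-28 + \frac{19}{64} \cdot 21\right) = -2942 - \left(-28 + \frac{399}{64}\right) = -2942 - - \frac{1393}{64} = -2942 + \frac{1393}{64} = - \frac{186895}{64}$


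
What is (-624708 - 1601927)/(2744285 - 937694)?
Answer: -2226635/1806591 ≈ -1.2325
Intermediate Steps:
(-624708 - 1601927)/(2744285 - 937694) = -2226635/1806591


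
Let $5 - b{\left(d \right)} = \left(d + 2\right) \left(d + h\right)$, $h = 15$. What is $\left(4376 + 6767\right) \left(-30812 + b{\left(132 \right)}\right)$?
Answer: $-562777215$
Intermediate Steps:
$b{\left(d \right)} = 5 - \left(2 + d\right) \left(15 + d\right)$ ($b{\left(d \right)} = 5 - \left(d + 2\right) \left(d + 15\right) = 5 - \left(2 + d\right) \left(15 + d\right)$)
$\left(4376 + 6767\right) \left(-30812 + b{\left(132 \right)}\right) = \left(4376 + 6767\right) \left(-30812 - 19693\right) = 11143 \left(-30812 - 19693\right) = 11143 \left(-50505\right) = -562777215$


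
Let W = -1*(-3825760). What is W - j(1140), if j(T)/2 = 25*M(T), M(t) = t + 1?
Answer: 3768710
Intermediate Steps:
M(t) = 1 + t
W = 3825760
j(T) = 50 + 50*T (j(T) = 2*(25*(1 + T)) = 2*(25 + 25*T) = 50 + 50*T)
W - j(1140) = 3825760 - (50 + 50*1140) = 3825760 - (50 + 57000) = 3825760 - 1*57050 = 3825760 - 57050 = 3768710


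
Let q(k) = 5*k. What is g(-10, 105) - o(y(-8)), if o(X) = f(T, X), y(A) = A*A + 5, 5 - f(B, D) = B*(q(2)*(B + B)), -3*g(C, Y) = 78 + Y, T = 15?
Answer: 4434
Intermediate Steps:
g(C, Y) = -26 - Y/3 (g(C, Y) = -(78 + Y)/3 = -26 - Y/3)
f(B, D) = 5 - 20*B² (f(B, D) = 5 - B*(5*2)*(B + B) = 5 - B*10*(2*B) = 5 - B*20*B = 5 - 20*B²)
y(A) = 5 + A² (y(A) = A² + 5 = 5 + A²)
o(X) = -4495 (o(X) = 5 - 20*15² = 5 - 20*225 = 5 - 4500 = -4495)
g(-10, 105) - o(y(-8)) = (-26 - ⅓*105) - 1*(-4495) = (-26 - 35) + 4495 = -61 + 4495 = 4434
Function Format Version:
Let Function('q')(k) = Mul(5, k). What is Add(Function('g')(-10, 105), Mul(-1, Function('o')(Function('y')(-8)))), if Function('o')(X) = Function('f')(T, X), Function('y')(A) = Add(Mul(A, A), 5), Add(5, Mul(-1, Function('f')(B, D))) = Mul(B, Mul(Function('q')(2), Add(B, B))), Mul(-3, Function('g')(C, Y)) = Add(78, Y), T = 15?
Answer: 4434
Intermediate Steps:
Function('g')(C, Y) = Add(-26, Mul(Rational(-1, 3), Y)) (Function('g')(C, Y) = Mul(Rational(-1, 3), Add(78, Y)) = Add(-26, Mul(Rational(-1, 3), Y)))
Function('f')(B, D) = Add(5, Mul(-20, Pow(B, 2))) (Function('f')(B, D) = Add(5, Mul(-1, Mul(B, Mul(Mul(5, 2), Add(B, B))))) = Add(5, Mul(-1, Mul(B, Mul(10, Mul(2, B))))) = Add(5, Mul(-1, Mul(B, Mul(20, B)))) = Add(5, Mul(-1, Mul(20, Pow(B, 2)))) = Add(5, Mul(-20, Pow(B, 2))))
Function('y')(A) = Add(5, Pow(A, 2)) (Function('y')(A) = Add(Pow(A, 2), 5) = Add(5, Pow(A, 2)))
Function('o')(X) = -4495 (Function('o')(X) = Add(5, Mul(-20, Pow(15, 2))) = Add(5, Mul(-20, 225)) = Add(5, -4500) = -4495)
Add(Function('g')(-10, 105), Mul(-1, Function('o')(Function('y')(-8)))) = Add(Add(-26, Mul(Rational(-1, 3), 105)), Mul(-1, -4495)) = Add(Add(-26, -35), 4495) = Add(-61, 4495) = 4434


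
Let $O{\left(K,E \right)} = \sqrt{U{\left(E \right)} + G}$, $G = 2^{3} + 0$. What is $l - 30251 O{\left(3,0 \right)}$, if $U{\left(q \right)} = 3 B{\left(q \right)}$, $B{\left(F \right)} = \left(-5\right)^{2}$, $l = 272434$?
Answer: $272434 - 30251 \sqrt{83} \approx -3165.7$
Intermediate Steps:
$B{\left(F \right)} = 25$
$U{\left(q \right)} = 75$ ($U{\left(q \right)} = 3 \cdot 25 = 75$)
$G = 8$ ($G = 8 + 0 = 8$)
$O{\left(K,E \right)} = \sqrt{83}$ ($O{\left(K,E \right)} = \sqrt{75 + 8} = \sqrt{83}$)
$l - 30251 O{\left(3,0 \right)} = 272434 - 30251 \sqrt{83}$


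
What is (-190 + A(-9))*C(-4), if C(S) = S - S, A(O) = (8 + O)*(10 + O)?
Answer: 0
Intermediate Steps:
C(S) = 0
(-190 + A(-9))*C(-4) = (-190 + (80 + (-9)² + 18*(-9)))*0 = (-190 + (80 + 81 - 162))*0 = (-190 - 1)*0 = -191*0 = 0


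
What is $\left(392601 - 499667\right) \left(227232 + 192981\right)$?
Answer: $-44990525058$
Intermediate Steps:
$\left(392601 - 499667\right) \left(227232 + 192981\right) = \left(-107066\right) 420213 = -44990525058$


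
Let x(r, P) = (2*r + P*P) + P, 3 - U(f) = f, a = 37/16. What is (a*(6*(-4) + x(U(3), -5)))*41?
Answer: -1517/4 ≈ -379.25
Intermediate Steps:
a = 37/16 (a = 37*(1/16) = 37/16 ≈ 2.3125)
U(f) = 3 - f
x(r, P) = P + P² + 2*r (x(r, P) = (2*r + P²) + P = (P² + 2*r) + P = P + P² + 2*r)
(a*(6*(-4) + x(U(3), -5)))*41 = (37*(6*(-4) + (-5 + (-5)² + 2*(3 - 1*3)))/16)*41 = (37*(-24 + (-5 + 25 + 2*(3 - 3)))/16)*41 = (37*(-24 + (-5 + 25 + 2*0))/16)*41 = (37*(-24 + (-5 + 25 + 0))/16)*41 = (37*(-24 + 20)/16)*41 = ((37/16)*(-4))*41 = -37/4*41 = -1517/4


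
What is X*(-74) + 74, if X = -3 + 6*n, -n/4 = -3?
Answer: -5032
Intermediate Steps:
n = 12 (n = -4*(-3) = 12)
X = 69 (X = -3 + 6*12 = -3 + 72 = 69)
X*(-74) + 74 = 69*(-74) + 74 = -5106 + 74 = -5032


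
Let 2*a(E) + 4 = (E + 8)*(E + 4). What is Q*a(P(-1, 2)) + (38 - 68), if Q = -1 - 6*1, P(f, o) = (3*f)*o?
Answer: -2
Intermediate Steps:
P(f, o) = 3*f*o
Q = -7 (Q = -1 - 6 = -7)
a(E) = -2 + (4 + E)*(8 + E)/2 (a(E) = -2 + ((E + 8)*(E + 4))/2 = -2 + ((8 + E)*(4 + E))/2 = -2 + ((4 + E)*(8 + E))/2 = -2 + (4 + E)*(8 + E)/2)
Q*a(P(-1, 2)) + (38 - 68) = -7*(14 + (3*(-1)*2)²/2 + 6*(3*(-1)*2)) + (38 - 68) = -7*(14 + (½)*(-6)² + 6*(-6)) - 30 = -7*(14 + (½)*36 - 36) - 30 = -7*(14 + 18 - 36) - 30 = -7*(-4) - 30 = 28 - 30 = -2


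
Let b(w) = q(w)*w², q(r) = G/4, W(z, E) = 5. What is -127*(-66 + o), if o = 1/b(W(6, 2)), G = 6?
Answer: 628396/75 ≈ 8378.6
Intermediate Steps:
q(r) = 3/2 (q(r) = 6/4 = 6*(¼) = 3/2)
b(w) = 3*w²/2
o = 2/75 (o = 1/((3/2)*5²) = 1/((3/2)*25) = 1/(75/2) = 2/75 ≈ 0.026667)
-127*(-66 + o) = -127*(-66 + 2/75) = -127*(-4948/75) = 628396/75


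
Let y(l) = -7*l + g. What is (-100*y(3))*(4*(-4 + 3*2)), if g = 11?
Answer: 8000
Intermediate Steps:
y(l) = 11 - 7*l (y(l) = -7*l + 11 = 11 - 7*l)
(-100*y(3))*(4*(-4 + 3*2)) = (-100*(11 - 7*3))*(4*(-4 + 3*2)) = (-100*(11 - 21))*(4*(-4 + 6)) = (-100*(-10))*(4*2) = 1000*8 = 8000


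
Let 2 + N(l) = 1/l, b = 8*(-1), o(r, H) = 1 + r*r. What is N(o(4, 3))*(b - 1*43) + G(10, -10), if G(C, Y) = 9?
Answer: 108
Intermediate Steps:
o(r, H) = 1 + r**2
b = -8
N(l) = -2 + 1/l
N(o(4, 3))*(b - 1*43) + G(10, -10) = (-2 + 1/(1 + 4**2))*(-8 - 1*43) + 9 = (-2 + 1/(1 + 16))*(-8 - 43) + 9 = (-2 + 1/17)*(-51) + 9 = -33/17*(-51) + 9 = 99 + 9 = 108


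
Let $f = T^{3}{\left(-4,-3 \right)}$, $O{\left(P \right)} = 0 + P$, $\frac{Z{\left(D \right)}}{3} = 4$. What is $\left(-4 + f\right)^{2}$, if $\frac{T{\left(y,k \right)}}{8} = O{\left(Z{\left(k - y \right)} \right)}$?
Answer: $782750711824$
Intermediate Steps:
$Z{\left(D \right)} = 12$ ($Z{\left(D \right)} = 3 \cdot 4 = 12$)
$O{\left(P \right)} = P$
$T{\left(y,k \right)} = 96$ ($T{\left(y,k \right)} = 8 \cdot 12 = 96$)
$f = 884736$ ($f = 96^{3} = 884736$)
$\left(-4 + f\right)^{2} = \left(-4 + 884736\right)^{2} = 884732^{2} = 782750711824$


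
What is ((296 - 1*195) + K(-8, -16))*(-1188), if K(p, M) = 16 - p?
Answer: -148500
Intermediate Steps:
((296 - 1*195) + K(-8, -16))*(-1188) = ((296 - 1*195) + (16 - 1*(-8)))*(-1188) = ((296 - 195) + (16 + 8))*(-1188) = (101 + 24)*(-1188) = 125*(-1188) = -148500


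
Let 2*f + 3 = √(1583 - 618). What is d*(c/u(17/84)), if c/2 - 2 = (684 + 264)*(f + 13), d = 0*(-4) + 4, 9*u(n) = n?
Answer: 65947392/17 + 2866752*√965/17 ≈ 9.1177e+6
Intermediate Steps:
f = -3/2 + √965/2 (f = -3/2 + √(1583 - 618)/2 = -3/2 + √965/2 ≈ 14.032)
u(n) = n/9
d = 4 (d = 0 + 4 = 4)
c = 21808 + 948*√965 (c = 4 + 2*((684 + 264)*((-3/2 + √965/2) + 13)) = 4 + 2*(948*(23/2 + √965/2)) = 4 + 2*(10902 + 474*√965) = 4 + (21804 + 948*√965) = 21808 + 948*√965 ≈ 51257.)
d*(c/u(17/84)) = 4*((21808 + 948*√965)/(((17/84)/9))) = 4*((21808 + 948*√965)/(((17*(1/84))/9))) = 4*((21808 + 948*√965)/(((⅑)*(17/84)))) = 4*((21808 + 948*√965)/(17/756)) = 4*((21808 + 948*√965)*(756/17)) = 4*(16486848/17 + 716688*√965/17) = 65947392/17 + 2866752*√965/17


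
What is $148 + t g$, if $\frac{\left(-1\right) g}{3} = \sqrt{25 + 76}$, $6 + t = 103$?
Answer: $148 - 291 \sqrt{101} \approx -2776.5$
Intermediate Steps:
$t = 97$ ($t = -6 + 103 = 97$)
$g = - 3 \sqrt{101}$ ($g = - 3 \sqrt{25 + 76} = - 3 \sqrt{101} \approx -30.15$)
$148 + t g = 148 + 97 \left(- 3 \sqrt{101}\right) = 148 - 291 \sqrt{101}$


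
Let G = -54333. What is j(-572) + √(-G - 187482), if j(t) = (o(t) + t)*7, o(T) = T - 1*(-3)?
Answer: -7987 + I*√133149 ≈ -7987.0 + 364.9*I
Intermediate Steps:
o(T) = 3 + T (o(T) = T + 3 = 3 + T)
j(t) = 21 + 14*t (j(t) = ((3 + t) + t)*7 = (3 + 2*t)*7 = 21 + 14*t)
j(-572) + √(-G - 187482) = (21 + 14*(-572)) + √(-1*(-54333) - 187482) = (21 - 8008) + √(54333 - 187482) = -7987 + √(-133149) = -7987 + I*√133149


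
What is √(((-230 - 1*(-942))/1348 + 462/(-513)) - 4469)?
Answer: I*√1649134416769/19209 ≈ 66.853*I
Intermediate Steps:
√(((-230 - 1*(-942))/1348 + 462/(-513)) - 4469) = √(((-230 + 942)*(1/1348) + 462*(-1/513)) - 4469) = √((712*(1/1348) - 154/171) - 4469) = √((178/337 - 154/171) - 4469) = √(-21460/57627 - 4469) = √(-257556523/57627) = I*√1649134416769/19209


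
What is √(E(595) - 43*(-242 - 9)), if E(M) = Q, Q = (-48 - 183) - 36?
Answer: √10526 ≈ 102.60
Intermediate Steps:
Q = -267 (Q = -231 - 36 = -267)
E(M) = -267
√(E(595) - 43*(-242 - 9)) = √(-267 - 43*(-242 - 9)) = √(-267 - 43*(-251)) = √(-267 + 10793) = √10526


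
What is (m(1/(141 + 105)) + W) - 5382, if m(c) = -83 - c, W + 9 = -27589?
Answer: -8133499/246 ≈ -33063.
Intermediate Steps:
W = -27598 (W = -9 - 27589 = -27598)
(m(1/(141 + 105)) + W) - 5382 = ((-83 - 1/(141 + 105)) - 27598) - 5382 = ((-83 - 1/246) - 27598) - 5382 = (-20419/246 - 27598) - 5382 = -6809527/246 - 5382 = -8133499/246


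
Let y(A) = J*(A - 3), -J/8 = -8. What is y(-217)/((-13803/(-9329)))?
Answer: -131352320/13803 ≈ -9516.2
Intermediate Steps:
J = 64 (J = -8*(-8) = 64)
y(A) = -192 + 64*A (y(A) = 64*(A - 3) = 64*(-3 + A) = -192 + 64*A)
y(-217)/((-13803/(-9329))) = (-192 + 64*(-217))/((-13803/(-9329))) = (-192 - 13888)/((-13803*(-1/9329))) = -14080/13803/9329 = -14080*9329/13803 = -131352320/13803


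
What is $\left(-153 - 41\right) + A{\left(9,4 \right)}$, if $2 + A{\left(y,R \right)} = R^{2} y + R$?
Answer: $-48$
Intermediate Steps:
$A{\left(y,R \right)} = -2 + R + y R^{2}$ ($A{\left(y,R \right)} = -2 + \left(R^{2} y + R\right) = -2 + \left(y R^{2} + R\right) = -2 + \left(R + y R^{2}\right) = -2 + R + y R^{2}$)
$\left(-153 - 41\right) + A{\left(9,4 \right)} = \left(-153 - 41\right) + \left(-2 + 4 + 9 \cdot 4^{2}\right) = -194 + \left(-2 + 4 + 9 \cdot 16\right) = -194 + \left(-2 + 4 + 144\right) = -194 + 146 = -48$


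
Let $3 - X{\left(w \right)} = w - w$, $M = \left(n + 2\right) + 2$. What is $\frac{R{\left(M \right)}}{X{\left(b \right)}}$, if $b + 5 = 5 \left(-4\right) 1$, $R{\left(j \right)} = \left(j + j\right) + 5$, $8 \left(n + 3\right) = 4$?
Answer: $\frac{8}{3} \approx 2.6667$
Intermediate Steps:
$n = - \frac{5}{2}$ ($n = -3 + \frac{1}{8} \cdot 4 = -3 + \frac{1}{2} = - \frac{5}{2} \approx -2.5$)
$M = \frac{3}{2}$ ($M = \left(- \frac{5}{2} + 2\right) + 2 = - \frac{1}{2} + 2 = \frac{3}{2} \approx 1.5$)
$R{\left(j \right)} = 5 + 2 j$ ($R{\left(j \right)} = 2 j + 5 = 5 + 2 j$)
$b = -25$ ($b = -5 + 5 \left(-4\right) 1 = -5 - 20 = -25$)
$X{\left(w \right)} = 3$ ($X{\left(w \right)} = 3 - \left(w - w\right) = 3 - 0 = 3 + 0 = 3$)
$\frac{R{\left(M \right)}}{X{\left(b \right)}} = \frac{5 + 2 \cdot \frac{3}{2}}{3} = \left(5 + 3\right) \frac{1}{3} = 8 \cdot \frac{1}{3} = \frac{8}{3}$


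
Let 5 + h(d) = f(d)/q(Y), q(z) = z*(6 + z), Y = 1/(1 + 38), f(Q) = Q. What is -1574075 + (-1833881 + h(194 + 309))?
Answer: -800105772/235 ≈ -3.4047e+6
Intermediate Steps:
Y = 1/39 ≈ 0.025641
h(d) = -5 + 1521*d/235 (h(d) = -5 + d/(((6 + 1/39)/39)) = -5 + d/(((1/39)*(235/39))) = -5 + d/(235/1521) = -5 + d*(1521/235) = -5 + 1521*d/235)
-1574075 + (-1833881 + h(194 + 309)) = -1574075 + (-1833881 + (-5 + 1521*(194 + 309)/235)) = -1574075 + (-1833881 + (-5 + (1521/235)*503)) = -1574075 + (-1833881 + (-5 + 765063/235)) = -1574075 + (-1833881 + 763888/235) = -1574075 - 430198147/235 = -800105772/235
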